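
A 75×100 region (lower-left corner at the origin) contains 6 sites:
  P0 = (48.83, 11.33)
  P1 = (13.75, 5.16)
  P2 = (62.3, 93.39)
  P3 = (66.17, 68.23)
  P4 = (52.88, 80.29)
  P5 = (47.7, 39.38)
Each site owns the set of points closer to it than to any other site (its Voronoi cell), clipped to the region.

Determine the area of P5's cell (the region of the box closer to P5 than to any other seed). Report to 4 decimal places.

Area of P5's cell: 2119.2728

1. box [0,75]×[0,100]: [(0, 0) (75, 0) (75, 100) (0, 100)]
2. ⊥bis P5·P0 via (48.265,25.355): [(0, 23.4106) (75, 26.432) (75, 100) (0, 100)]  |A|=5630.9003
3. ⊥bis P5·P1 via (30.725,22.27): [(0, 52.7526) (28.4212, 24.5556) (75, 26.432) (75, 100) (0, 100)]  |A|=5213.9332
4. ⊥bis P5·P2 via (55,66.385): [(0, 81.2526) (0, 52.7526) (28.4212, 24.5556) (75, 26.432) (75, 60.9786)]  |A|=3047.6036
5. ⊥bis P5·P3 via (56.935,53.805): [(24.3388, 74.6733) (0, 81.2526) (0, 52.7526) (28.4212, 24.5556) (75, 26.432) (75, 42.2396)]  |A|=2572.9348
6. ⊥bis P5·P4 via (50.29,59.835): [(46.8323, 60.2728) (0, 66.2027) (0, 52.7526) (28.4212, 24.5556) (75, 26.432) (75, 42.2396)]  |A|=2119.2728
7. canonical 6-gon: [(46.8323, 60.2728) (0, 66.2027) (0, 52.7526) (28.4212, 24.5556) (75, 26.432) (75, 42.2396)]
8. shoelace: 2119.2728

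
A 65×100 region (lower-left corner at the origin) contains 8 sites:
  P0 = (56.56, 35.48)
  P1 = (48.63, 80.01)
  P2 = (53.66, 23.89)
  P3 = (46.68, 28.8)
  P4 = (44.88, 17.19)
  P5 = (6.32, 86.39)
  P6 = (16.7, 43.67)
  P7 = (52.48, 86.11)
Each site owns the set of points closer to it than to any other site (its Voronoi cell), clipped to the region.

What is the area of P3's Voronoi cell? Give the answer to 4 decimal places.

1. box [0,65]×[0,100]: [(0, 0) (65, 0) (65, 100) (0, 100)]
2. ⊥bis P3·P0 via (51.62,32.14): [(0, 0) (65, 0) (65, 12.3504) (5.7389, 100) (0, 100)]  |A|=3902.8968
3. ⊥bis P3·P1 via (47.655,54.405): [(0, 56.2196) (0, 0) (65, 0) (65, 12.3504) (36.2733, 54.8384)]  |A|=2979.2773
4. ⊥bis P3·P2 via (50.17,26.345): [(0, 56.2196) (0, 0) (31.6379, 0) (52.9072, 30.2362) (36.2733, 54.8384)]  |A|=2400.2308
5. ⊥bis P3·P4 via (45.78,22.995): [(0, 56.2196) (0, 30.0927) (47.6135, 22.7107) (52.9072, 30.2362) (36.2733, 54.8384)]  |A|=1324.5617
6. ⊥bis P3·P5 via (26.5,57.595): [(23.273, 55.3334) (0, 39.0234) (0, 30.0927) (47.6135, 22.7107) (52.9072, 30.2362) (36.2733, 54.8384)]  |A|=1124.4578
7. ⊥bis P3·P6 via (31.69,36.235): [(26.5981, 25.9689) (47.6135, 22.7107) (52.9072, 30.2362) (38.9521, 50.8764)]  |A|=388.9871
8. ⊥bis P3·P7 via (49.58,57.455): [(26.5981, 25.9689) (47.6135, 22.7107) (52.9072, 30.2362) (38.9521, 50.8764)]  |A|=388.9871
9. canonical 4-gon: [(26.5981, 25.9689) (47.6135, 22.7107) (52.9072, 30.2362) (38.9521, 50.8764)]
10. shoelace: 388.9871

Area of P3's cell: 388.9871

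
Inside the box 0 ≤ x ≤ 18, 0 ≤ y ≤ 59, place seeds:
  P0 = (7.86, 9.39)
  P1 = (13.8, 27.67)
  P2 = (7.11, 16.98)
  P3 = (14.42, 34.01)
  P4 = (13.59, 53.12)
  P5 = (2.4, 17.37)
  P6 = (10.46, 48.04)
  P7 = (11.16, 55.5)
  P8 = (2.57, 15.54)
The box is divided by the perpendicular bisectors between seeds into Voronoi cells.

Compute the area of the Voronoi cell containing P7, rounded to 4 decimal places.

Area of P7's cell: 91.6376

1. box [0,18]×[0,59]: [(0, 0) (18, 0) (18, 59) (0, 59)]
2. ⊥bis P7·P0 via (9.51,32.445): [(0, 33.1256) (18, 31.8374) (18, 59) (0, 59)]  |A|=477.333
3. ⊥bis P7·P1 via (12.48,41.585): [(0, 40.4011) (18, 42.1086) (18, 59) (0, 59)]  |A|=319.4121
4. ⊥bis P7·P2 via (9.135,36.24): [(0, 40.4011) (18, 42.1086) (18, 59) (0, 59)]  |A|=319.4121
5. ⊥bis P7·P3 via (12.79,44.755): [(0, 42.8148) (18, 45.5453) (18, 59) (0, 59)]  |A|=266.7589
6. ⊥bis P7·P4 via (12.375,54.31): [(0, 42.8148) (1.3111, 43.0137) (16.9685, 59) (0, 59)]  |A|=146.2423
7. ⊥bis P7·P5 via (6.78,36.435): [(0, 42.8148) (1.3111, 43.0137) (16.9685, 59) (0, 59)]  |A|=146.2423
8. ⊥bis P7·P6 via (10.81,51.77): [(0, 52.7843) (9.9649, 51.8493) (16.9685, 59) (0, 59)]  |A|=91.6376
9. ⊥bis P7·P8 via (6.865,35.52): [(0, 52.7843) (9.9649, 51.8493) (16.9685, 59) (0, 59)]  |A|=91.6376
10. canonical 4-gon: [(0, 52.7843) (9.9649, 51.8493) (16.9685, 59) (0, 59)]
11. shoelace: 91.6376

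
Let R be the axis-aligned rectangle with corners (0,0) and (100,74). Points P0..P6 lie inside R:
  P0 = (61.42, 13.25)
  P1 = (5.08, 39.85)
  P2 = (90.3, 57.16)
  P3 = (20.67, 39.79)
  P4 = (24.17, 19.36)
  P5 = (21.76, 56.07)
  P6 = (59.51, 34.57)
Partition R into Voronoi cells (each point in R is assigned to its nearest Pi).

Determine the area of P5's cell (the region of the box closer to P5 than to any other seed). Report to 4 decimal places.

Area of P5's cell: 1209.3161

1. box [0,100]×[0,74]: [(0, 0) (100, 0) (100, 74) (0, 74)]
2. ⊥bis P5·P0 via (41.59,34.66): [(0, 0) (4.1684, 0) (84.0645, 74) (0, 74)]  |A|=3264.6169
3. ⊥bis P5·P1 via (13.42,47.96): [(0, 61.7606) (33.5734, 27.235) (84.0645, 74) (0, 74)]  |A|=2171.0966
4. ⊥bis P5·P2 via (56.03,56.615): [(0, 61.7606) (33.5734, 27.235) (56.1645, 48.1589) (55.7535, 74) (0, 74)]  |A|=1805.3035
5. ⊥bis P5·P3 via (21.215,47.93): [(0, 61.7606) (12.9084, 48.4862) (53.5779, 45.7632) (56.1645, 48.1589) (55.7535, 74) (0, 74)]  |A|=1401.3019
6. ⊥bis P5·P4 via (22.965,37.715): [(0, 61.7606) (12.9084, 48.4862) (53.5779, 45.7632) (56.1645, 48.1589) (55.7535, 74) (0, 74)]  |A|=1401.3019
7. ⊥bis P5·P6 via (40.635,45.32): [(0, 61.7606) (12.9084, 48.4862) (41.3536, 46.5817) (55.7866, 71.9233) (55.7535, 74) (0, 74)]  |A|=1209.3161
8. canonical 6-gon: [(0, 61.7606) (12.9084, 48.4862) (41.3536, 46.5817) (55.7866, 71.9233) (55.7535, 74) (0, 74)]
9. shoelace: 1209.3161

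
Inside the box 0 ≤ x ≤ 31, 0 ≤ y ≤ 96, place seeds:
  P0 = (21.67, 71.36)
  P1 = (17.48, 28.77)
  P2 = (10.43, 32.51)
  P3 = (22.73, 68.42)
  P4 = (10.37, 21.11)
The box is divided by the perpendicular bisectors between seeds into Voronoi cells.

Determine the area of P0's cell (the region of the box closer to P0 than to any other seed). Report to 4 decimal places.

1. box [0,31]×[0,96]: [(0, 0) (31, 0) (31, 96) (0, 96)]
2. ⊥bis P0·P1 via (19.575,50.065): [(0, 51.9908) (31, 48.941) (31, 96) (0, 96)]  |A|=1411.5572
3. ⊥bis P0·P2 via (16.05,51.935): [(0, 56.5786) (24.0275, 49.627) (31, 48.941) (31, 96) (0, 96)]  |A|=1356.4409
4. ⊥bis P0·P3 via (22.2,69.89): [(0, 61.8859) (31, 73.0628) (31, 96) (0, 96)]  |A|=884.295
5. ⊥bis P0·P4 via (16.02,46.235): [(0, 61.8859) (31, 73.0628) (31, 96) (0, 96)]  |A|=884.295
6. canonical 4-gon: [(0, 61.8859) (31, 73.0628) (31, 96) (0, 96)]
7. shoelace: 884.295

Area of P0's cell: 884.2950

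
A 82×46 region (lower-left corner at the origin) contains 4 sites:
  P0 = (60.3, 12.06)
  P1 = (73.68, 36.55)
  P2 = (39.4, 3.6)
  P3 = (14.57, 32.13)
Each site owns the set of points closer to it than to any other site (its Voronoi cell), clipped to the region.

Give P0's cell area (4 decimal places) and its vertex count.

1. box [0,82]×[0,46]: [(0, 0) (82, 0) (82, 46) (0, 46)]
2. ⊥bis P0·P1 via (66.99,24.305): [(0, 0) (82, 0) (82, 16.1044) (27.2807, 46) (0, 46)]  |A|=2954.0655
3. ⊥bis P0·P2 via (49.85,7.83): [(53.0195, 0) (82, 0) (82, 16.1044) (36.4207, 41.0064)]  |A|=961.2063
4. ⊥bis P0·P3 via (37.435,22.095): [(40.8896, 29.9663) (53.0195, 0) (82, 0) (82, 16.1044) (43.9334, 36.9018)]  |A|=928.907
5. canonical 5-gon: [(40.8896, 29.9663) (53.0195, 0) (82, 0) (82, 16.1044) (43.9334, 36.9018)]
6. shoelace: 928.907

Area of P0's cell: 928.9070 (5 vertices)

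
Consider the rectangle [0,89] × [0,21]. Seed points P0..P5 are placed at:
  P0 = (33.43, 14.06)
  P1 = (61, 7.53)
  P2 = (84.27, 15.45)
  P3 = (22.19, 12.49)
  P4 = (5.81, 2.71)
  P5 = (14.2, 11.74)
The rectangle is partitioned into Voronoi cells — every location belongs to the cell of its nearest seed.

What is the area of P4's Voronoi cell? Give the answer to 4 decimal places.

1. box [0,89]×[0,21]: [(0, 0) (89, 0) (89, 21) (0, 21)]
2. ⊥bis P4·P0 via (19.62,8.385): [(0, 0) (23.0657, 0) (14.4361, 21) (0, 21)]  |A|=393.7684
3. ⊥bis P4·P1 via (33.405,5.12): [(0, 0) (23.0657, 0) (14.4361, 21) (0, 21)]  |A|=393.7684
4. ⊥bis P4·P2 via (45.04,9.08): [(0, 0) (23.0657, 0) (14.4361, 21) (0, 21)]  |A|=393.7684
5. ⊥bis P4·P3 via (14,7.6): [(0, 0) (18.5377, 0) (5.9993, 21) (0, 21)]  |A|=257.6385
6. ⊥bis P4·P5 via (10.005,7.225): [(0, 16.5209) (0, 0) (17.7811, 0)]  |A|=146.8801
7. canonical 3-gon: [(0, 16.5209) (0, 0) (17.7811, 0)]
8. shoelace: 146.8801

Area of P4's cell: 146.8801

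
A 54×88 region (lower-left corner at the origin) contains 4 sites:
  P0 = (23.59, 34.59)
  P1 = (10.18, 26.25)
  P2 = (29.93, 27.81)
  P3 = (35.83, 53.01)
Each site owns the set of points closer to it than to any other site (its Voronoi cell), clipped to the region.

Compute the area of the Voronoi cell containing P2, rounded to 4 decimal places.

Area of P2's cell: 1163.9818

1. box [0,54]×[0,88]: [(0, 0) (54, 0) (54, 88) (0, 88)]
2. ⊥bis P2·P0 via (26.76,31.2): [(0, 6.1766) (0, 0) (54, 0) (54, 56.6722)]  |A|=1696.9189
3. ⊥bis P2·P1 via (20.055,27.03): [(20.2095, 25.0746) (22.19, 0) (54, 0) (54, 56.6722)]  |A|=1356.3031
4. ⊥bis P2·P3 via (32.88,40.41): [(35.8624, 39.7117) (20.2095, 25.0746) (22.19, 0) (54, 0) (54, 35.4652)]  |A|=1163.9818
5. canonical 5-gon: [(35.8624, 39.7117) (20.2095, 25.0746) (22.19, 0) (54, 0) (54, 35.4652)]
6. shoelace: 1163.9818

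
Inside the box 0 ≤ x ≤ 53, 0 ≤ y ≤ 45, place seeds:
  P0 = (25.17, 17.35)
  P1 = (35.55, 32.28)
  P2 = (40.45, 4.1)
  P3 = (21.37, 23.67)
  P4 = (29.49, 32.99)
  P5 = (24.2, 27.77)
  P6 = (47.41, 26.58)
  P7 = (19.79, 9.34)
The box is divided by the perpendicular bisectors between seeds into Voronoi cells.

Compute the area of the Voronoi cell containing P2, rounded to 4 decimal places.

Area of P2's cell: 324.1873

1. box [0,53]×[0,45]: [(0, 0) (53, 0) (53, 45) (0, 45)]
2. ⊥bis P2·P0 via (32.81,10.725): [(23.5099, 0) (53, 0) (53, 34.0083)]  |A|=501.4543
3. ⊥bis P2·P1 via (38,18.19): [(39.5111, 18.4528) (23.5099, 0) (53, 0) (53, 20.7982)]  |A|=412.3599
4. ⊥bis P2·P3 via (30.91,13.885): [(39.5111, 18.4528) (23.5099, 0) (53, 0) (53, 20.7982)]  |A|=412.3599
5. ⊥bis P2·P4 via (34.97,18.545): [(39.5111, 18.4528) (23.5099, 0) (53, 0) (53, 20.7982)]  |A|=412.3599
6. ⊥bis P2·P5 via (32.325,15.935): [(39.5111, 18.4528) (23.5099, 0) (53, 0) (53, 20.7982)]  |A|=412.3599
7. ⊥bis P2·P6 via (43.93,15.34): [(38.3184, 17.0774) (23.5099, 0) (53, 0) (53, 12.5319)]  |A|=343.8008
8. ⊥bis P2·P7 via (30.12,6.72): [(38.3184, 17.0774) (30.4437, 7.9961) (28.4156, 0) (53, 0) (53, 12.5319)]  |A|=324.1873
9. canonical 5-gon: [(38.3184, 17.0774) (30.4437, 7.9961) (28.4156, 0) (53, 0) (53, 12.5319)]
10. shoelace: 324.1873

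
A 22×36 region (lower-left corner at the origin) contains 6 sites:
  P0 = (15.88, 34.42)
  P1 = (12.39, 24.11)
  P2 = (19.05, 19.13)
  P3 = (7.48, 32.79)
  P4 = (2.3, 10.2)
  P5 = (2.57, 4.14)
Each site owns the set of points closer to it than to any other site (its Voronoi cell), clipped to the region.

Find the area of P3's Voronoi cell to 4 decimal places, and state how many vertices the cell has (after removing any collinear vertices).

1. box [0,22]×[0,36]: [(0, 0) (22, 0) (22, 36) (0, 36)]
2. ⊥bis P3·P0 via (11.68,33.605): [(0, 0) (18.201, 0) (11.2153, 36) (0, 36)]  |A|=529.4921
3. ⊥bis P3·P1 via (9.935,28.45): [(0, 22.8301) (12.4088, 29.8493) (11.2153, 36) (0, 36)]  |A|=116.2019
4. ⊥bis P3·P2 via (13.265,25.96): [(0, 22.8301) (12.4088, 29.8493) (11.2153, 36) (0, 36)]  |A|=116.2019
5. ⊥bis P3·P4 via (4.89,21.495): [(0, 22.8301) (12.4088, 29.8493) (11.2153, 36) (0, 36)]  |A|=116.2019
6. ⊥bis P3·P5 via (5.025,18.465): [(0, 22.8301) (12.4088, 29.8493) (11.2153, 36) (0, 36)]  |A|=116.2019
7. canonical 4-gon: [(0, 22.8301) (12.4088, 29.8493) (11.2153, 36) (0, 36)]
8. shoelace: 116.2019

Area of P3's cell: 116.2019 (4 vertices)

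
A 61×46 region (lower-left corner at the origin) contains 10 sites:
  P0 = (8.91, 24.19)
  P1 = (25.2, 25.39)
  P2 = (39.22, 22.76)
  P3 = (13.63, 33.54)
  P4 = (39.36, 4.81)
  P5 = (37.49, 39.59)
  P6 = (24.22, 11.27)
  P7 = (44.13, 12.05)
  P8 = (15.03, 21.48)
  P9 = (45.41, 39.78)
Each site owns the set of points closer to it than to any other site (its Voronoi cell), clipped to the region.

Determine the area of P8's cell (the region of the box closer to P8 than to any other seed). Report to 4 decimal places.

Area of P8's cell: 181.7801

1. box [0,61]×[0,46]: [(0, 0) (61, 0) (61, 46) (0, 46)]
2. ⊥bis P8·P0 via (11.97,22.835): [(1.8584, 0) (61, 0) (61, 46) (22.2277, 46)]  |A|=2252.0191
3. ⊥bis P8·P1 via (20.115,23.435): [(16.4532, 32.9594) (1.8584, 0) (29.1249, 0)]  |A|=449.344
4. ⊥bis P8·P2 via (27.125,22.12): [(28.1631, 2.5017) (16.4532, 32.9594) (1.8584, 0) (28.2955, 0)]  |A|=448.3064
5. ⊥bis P8·P3 via (14.33,27.51): [(28.1631, 2.5017) (18.3681, 27.9788) (14.0244, 27.4745) (1.8584, 0) (28.2955, 0)]  |A|=437.0065
6. ⊥bis P8·P4 via (27.195,13.145): [(25.194, 10.2245) (18.3681, 27.9788) (14.0244, 27.4745) (1.8584, 0) (18.1885, 0)]  |A|=382.1347
7. ⊥bis P8·P5 via (26.26,30.535): [(25.194, 10.2245) (18.3681, 27.9788) (14.0244, 27.4745) (1.8584, 0) (18.1885, 0)]  |A|=382.1347
8. ⊥bis P8·P6 via (19.625,16.375): [(22.0055, 18.5177) (18.3681, 27.9788) (14.0244, 27.4745) (2.1407, 0.6374)]  |A|=181.7801
9. ⊥bis P8·P7 via (29.58,16.765): [(22.0055, 18.5177) (18.3681, 27.9788) (14.0244, 27.4745) (2.1407, 0.6374)]  |A|=181.7801
10. ⊥bis P8·P9 via (30.22,30.63): [(22.0055, 18.5177) (18.3681, 27.9788) (14.0244, 27.4745) (2.1407, 0.6374)]  |A|=181.7801
11. canonical 4-gon: [(22.0055, 18.5177) (18.3681, 27.9788) (14.0244, 27.4745) (2.1407, 0.6374)]
12. shoelace: 181.7801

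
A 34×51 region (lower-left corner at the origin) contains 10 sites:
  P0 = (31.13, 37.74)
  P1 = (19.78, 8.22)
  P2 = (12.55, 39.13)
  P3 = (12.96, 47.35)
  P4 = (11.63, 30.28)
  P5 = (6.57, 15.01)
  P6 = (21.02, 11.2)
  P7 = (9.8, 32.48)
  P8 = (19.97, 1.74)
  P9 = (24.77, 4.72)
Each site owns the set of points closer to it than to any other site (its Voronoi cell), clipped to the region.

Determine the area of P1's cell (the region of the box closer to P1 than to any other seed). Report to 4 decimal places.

1. box [0,34]×[0,51]: [(0, 0) (34, 0) (34, 51) (0, 51)]
2. ⊥bis P1·P0 via (25.455,22.98): [(0, 32.7671) (0, 0) (34, 0) (34, 19.6946)]  |A|=891.8479
3. ⊥bis P1·P2 via (16.165,23.675): [(20.8172, 24.7632) (0, 19.8939) (0, 0) (34, 0) (34, 19.6946)]  |A|=757.8566
4. ⊥bis P1·P3 via (16.37,27.785): [(20.8172, 24.7632) (0, 19.8939) (0, 0) (34, 0) (34, 19.6946)]  |A|=757.8566
5. ⊥bis P1·P4 via (15.705,19.25): [(25.6246, 22.9148) (0, 13.4478) (0, 0) (34, 0) (34, 19.6946)]  |A|=644.3238
6. ⊥bis P1·P5 via (13.175,11.615): [(25.6246, 22.9148) (17.4263, 19.8859) (7.2048, 0) (34, 0) (34, 19.6946)]  |A|=455.5134
7. ⊥bis P1·P6 via (20.4,9.71): [(13.6414, 12.5223) (7.2048, 0) (34, 0) (34, 4.0509)]  |A|=209.0046
8. ⊥bis P1·P7 via (14.79,20.35): [(13.6414, 12.5223) (7.2048, 0) (34, 0) (34, 4.0509)]  |A|=209.0046
9. ⊥bis P1·P8 via (19.875,4.98): [(30.9844, 5.3057) (13.6414, 12.5223) (9.6099, 4.679)]  |A|=82.5602
10. ⊥bis P1·P9 via (22.275,6.47): [(21.2584, 5.0206) (23.6105, 8.3741) (13.6414, 12.5223) (9.6099, 4.679)]  |A|=66.5874
11. canonical 4-gon: [(21.2584, 5.0206) (23.6105, 8.3741) (13.6414, 12.5223) (9.6099, 4.679)]
12. shoelace: 66.5874

Area of P1's cell: 66.5874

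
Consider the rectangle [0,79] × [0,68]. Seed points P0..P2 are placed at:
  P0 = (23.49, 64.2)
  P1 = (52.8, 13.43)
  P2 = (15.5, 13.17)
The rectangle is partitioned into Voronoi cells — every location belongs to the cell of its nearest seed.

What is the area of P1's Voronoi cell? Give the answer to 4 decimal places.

Area of P1's cell: 2219.3016

1. box [0,79]×[0,68]: [(0, 0) (79, 0) (79, 68) (0, 68)]
2. ⊥bis P1·P0 via (38.145,38.815): [(0, 16.7935) (0, 0) (79, 0) (79, 62.401)]  |A|=3128.1831
3. ⊥bis P1·P2 via (34.15,13.3): [(33.9889, 36.4156) (34.2427, 0) (79, 0) (79, 62.401)]  |A|=2219.3016
4. canonical 4-gon: [(33.9889, 36.4156) (34.2427, 0) (79, 0) (79, 62.401)]
5. shoelace: 2219.3016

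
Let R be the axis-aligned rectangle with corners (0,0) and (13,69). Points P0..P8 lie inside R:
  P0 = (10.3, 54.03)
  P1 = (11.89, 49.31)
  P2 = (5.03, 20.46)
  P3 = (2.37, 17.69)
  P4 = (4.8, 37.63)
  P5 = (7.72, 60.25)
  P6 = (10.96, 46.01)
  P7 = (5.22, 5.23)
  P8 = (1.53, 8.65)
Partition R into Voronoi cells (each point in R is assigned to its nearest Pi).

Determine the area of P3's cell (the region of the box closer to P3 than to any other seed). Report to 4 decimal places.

1. box [0,13]×[0,69]: [(0, 0) (13, 0) (13, 69) (0, 69)]
2. ⊥bis P3·P0 via (6.335,35.86): [(0, 37.2424) (0, 0) (13, 0) (13, 34.4056)]  |A|=465.7119
3. ⊥bis P3·P1 via (7.13,33.5): [(0, 35.6467) (0, 0) (13, 0) (13, 31.7327)]  |A|=437.9658
4. ⊥bis P3·P2 via (3.7,19.075): [(0, 22.6281) (0, 0) (13, 0) (13, 10.1443)]  |A|=213.0205
5. ⊥bis P3·P4 via (3.585,27.66): [(0, 22.6281) (0, 0) (13, 0) (13, 10.1443)]  |A|=213.0205
6. ⊥bis P3·P5 via (5.045,38.97): [(0, 22.6281) (0, 0) (13, 0) (13, 10.1443)]  |A|=213.0205
7. ⊥bis P3·P6 via (6.665,31.85): [(0, 22.6281) (0, 0) (13, 0) (13, 10.1443)]  |A|=213.0205
8. ⊥bis P3·P7 via (3.795,11.46): [(10.1227, 12.9073) (0, 22.6281) (0, 10.592)]  |A|=60.919
9. ⊥bis P3·P8 via (1.95,13.17): [(8.5783, 12.5541) (10.1227, 12.9073) (0, 22.6281) (0, 13.3512)]  |A|=49.0842
10. canonical 4-gon: [(8.5783, 12.5541) (10.1227, 12.9073) (0, 22.6281) (0, 13.3512)]
11. shoelace: 49.0842

Area of P3's cell: 49.0842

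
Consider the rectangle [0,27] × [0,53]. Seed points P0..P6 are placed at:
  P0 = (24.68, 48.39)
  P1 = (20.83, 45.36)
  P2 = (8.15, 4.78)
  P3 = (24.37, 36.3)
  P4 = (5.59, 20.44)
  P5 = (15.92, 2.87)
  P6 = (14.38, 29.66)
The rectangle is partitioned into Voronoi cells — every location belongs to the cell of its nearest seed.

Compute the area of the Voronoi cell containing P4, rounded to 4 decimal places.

1. box [0,27]×[0,53]: [(0, 0) (27, 0) (27, 53) (0, 53)]
2. ⊥bis P4·P0 via (15.135,34.415): [(0, 44.7523) (0, 0) (27, 0) (27, 26.3111)]  |A|=959.3563
3. ⊥bis P4·P1 via (13.21,32.9): [(0, 40.9787) (0, 0) (27, 0) (27, 24.4666)]  |A|=883.5115
4. ⊥bis P4·P2 via (6.87,12.61): [(0, 40.9787) (0, 11.4869) (27, 15.9007) (27, 24.4666)]  |A|=513.7781
5. ⊥bis P4·P3 via (14.98,28.37): [(8.9587, 35.4999) (0, 40.9787) (0, 11.4869) (25.6912, 15.6868)]  |A|=421.7519
6. ⊥bis P4·P5 via (10.755,11.655): [(23.0108, 18.8606) (8.9587, 35.4999) (0, 40.9787) (0, 11.4869) (14.5012, 13.8575)]  |A|=401.5427
7. ⊥bis P4·P6 via (9.985,25.05): [(18.9695, 16.4846) (0, 34.5693) (0, 11.4869) (14.5012, 13.8575)]  |A|=232.6817
8. canonical 4-gon: [(18.9695, 16.4846) (0, 34.5693) (0, 11.4869) (14.5012, 13.8575)]
9. shoelace: 232.6817

Area of P4's cell: 232.6817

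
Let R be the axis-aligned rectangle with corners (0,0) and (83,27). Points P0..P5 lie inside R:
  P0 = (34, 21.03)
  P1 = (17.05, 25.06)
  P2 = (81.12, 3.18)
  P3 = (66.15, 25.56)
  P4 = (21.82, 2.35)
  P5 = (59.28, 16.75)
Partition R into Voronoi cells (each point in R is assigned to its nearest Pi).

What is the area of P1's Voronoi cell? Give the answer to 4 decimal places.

Area of P1's cell: 368.8569

1. box [0,83]×[0,27]: [(0, 0) (83, 0) (83, 27) (0, 27)]
2. ⊥bis P1·P0 via (25.525,23.045): [(0, 0) (20.0459, 0) (26.4653, 27) (0, 27)]  |A|=627.9012
3. ⊥bis P1·P2 via (49.085,14.12): [(0, 0) (20.0459, 0) (26.4653, 27) (0, 27)]  |A|=627.9012
4. ⊥bis P1·P3 via (41.6,25.31): [(0, 0) (20.0459, 0) (26.4653, 27) (0, 27)]  |A|=627.9012
5. ⊥bis P1·P4 via (19.435,13.705): [(0, 9.6229) (23.5077, 14.5604) (26.4653, 27) (0, 27)]  |A|=368.8569
6. ⊥bis P1·P5 via (38.165,20.905): [(0, 9.6229) (23.5077, 14.5604) (26.4653, 27) (0, 27)]  |A|=368.8569
7. canonical 4-gon: [(0, 9.6229) (23.5077, 14.5604) (26.4653, 27) (0, 27)]
8. shoelace: 368.8569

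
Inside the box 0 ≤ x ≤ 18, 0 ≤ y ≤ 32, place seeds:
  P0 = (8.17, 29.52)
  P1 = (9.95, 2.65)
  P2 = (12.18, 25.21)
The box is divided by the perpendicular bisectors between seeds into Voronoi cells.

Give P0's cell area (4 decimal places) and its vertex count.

1. box [0,18]×[0,32]: [(0, 0) (18, 0) (18, 32) (0, 32)]
2. ⊥bis P0·P1 via (9.06,16.085): [(0, 15.4848) (18, 16.6772) (18, 32) (0, 32)]  |A|=286.5415
3. ⊥bis P0·P2 via (10.175,27.365): [(0, 17.8982) (15.1568, 32) (0, 32)]  |A|=106.8685
4. canonical 3-gon: [(0, 17.8982) (15.1568, 32) (0, 32)]
5. shoelace: 106.8685

Area of P0's cell: 106.8685 (3 vertices)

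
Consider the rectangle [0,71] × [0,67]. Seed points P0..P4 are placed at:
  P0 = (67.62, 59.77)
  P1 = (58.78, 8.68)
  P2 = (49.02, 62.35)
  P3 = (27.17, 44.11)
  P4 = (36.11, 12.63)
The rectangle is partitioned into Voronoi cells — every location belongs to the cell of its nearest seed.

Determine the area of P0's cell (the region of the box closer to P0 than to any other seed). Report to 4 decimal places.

Area of P0's cell: 462.0951

1. box [0,71]×[0,67]: [(0, 0) (71, 0) (71, 67) (0, 67)]
2. ⊥bis P0·P1 via (63.2,34.225): [(0, 45.1604) (71, 32.8754) (71, 67) (0, 67)]  |A|=1986.7309
3. ⊥bis P0·P2 via (58.32,61.06): [(54.7993, 35.6785) (71, 32.8754) (71, 67) (59.1439, 67)]  |A|=462.0951
4. ⊥bis P0·P3 via (47.395,51.94): [(54.7993, 35.6785) (71, 32.8754) (71, 67) (59.1439, 67)]  |A|=462.0951
5. ⊥bis P0·P4 via (51.865,36.2): [(54.7993, 35.6785) (71, 32.8754) (71, 67) (59.1439, 67)]  |A|=462.0951
6. canonical 4-gon: [(54.7993, 35.6785) (71, 32.8754) (71, 67) (59.1439, 67)]
7. shoelace: 462.0951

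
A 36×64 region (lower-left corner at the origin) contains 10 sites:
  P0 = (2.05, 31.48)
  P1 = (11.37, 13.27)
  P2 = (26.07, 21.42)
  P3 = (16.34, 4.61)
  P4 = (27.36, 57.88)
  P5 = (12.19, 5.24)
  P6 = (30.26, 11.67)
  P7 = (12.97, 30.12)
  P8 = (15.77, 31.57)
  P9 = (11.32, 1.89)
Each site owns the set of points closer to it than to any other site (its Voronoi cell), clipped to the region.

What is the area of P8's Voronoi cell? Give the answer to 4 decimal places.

Area of P8's cell: 321.4367

1. box [0,36]×[0,64]: [(0, 0) (36, 0) (36, 64) (0, 64)]
2. ⊥bis P8·P0 via (8.91,31.525): [(9.1168, 0) (36, 0) (36, 64) (8.697, 64)]  |A|=1733.9594
3. ⊥bis P8·P1 via (13.57,22.42): [(8.9625, 23.5278) (36, 17.027) (36, 64) (8.697, 64)]  |A|=1187.5238
4. ⊥bis P8·P2 via (20.92,26.495): [(8.9625, 23.5278) (16.2656, 21.7719) (36, 41.7979) (36, 64) (8.697, 64)]  |A|=943.1053
5. ⊥bis P8·P3 via (16.055,18.09): [(8.9625, 23.5278) (16.2656, 21.7719) (36, 41.7979) (36, 64) (8.697, 64)]  |A|=943.1053
6. ⊥bis P8·P4 via (21.565,44.725): [(8.7865, 50.3542) (8.9625, 23.5278) (16.2656, 21.7719) (33.6419, 39.4049)]  |A|=412.0712
7. ⊥bis P8·P5 via (13.98,18.405): [(8.7865, 50.3542) (8.9625, 23.5278) (16.2656, 21.7719) (33.6419, 39.4049)]  |A|=412.0712
8. ⊥bis P8·P6 via (23.015,21.62): [(8.7865, 50.3542) (8.9625, 23.5278) (16.2656, 21.7719) (33.6419, 39.4049)]  |A|=412.0712
9. ⊥bis P8·P7 via (14.37,30.845): [(8.7865, 50.3542) (8.8445, 41.515) (18.103, 23.6364) (33.6419, 39.4049)]  |A|=321.4367
10. ⊥bis P8·P9 via (13.545,16.73): [(8.7865, 50.3542) (8.8445, 41.515) (18.103, 23.6364) (33.6419, 39.4049)]  |A|=321.4367
11. canonical 4-gon: [(8.7865, 50.3542) (8.8445, 41.515) (18.103, 23.6364) (33.6419, 39.4049)]
12. shoelace: 321.4367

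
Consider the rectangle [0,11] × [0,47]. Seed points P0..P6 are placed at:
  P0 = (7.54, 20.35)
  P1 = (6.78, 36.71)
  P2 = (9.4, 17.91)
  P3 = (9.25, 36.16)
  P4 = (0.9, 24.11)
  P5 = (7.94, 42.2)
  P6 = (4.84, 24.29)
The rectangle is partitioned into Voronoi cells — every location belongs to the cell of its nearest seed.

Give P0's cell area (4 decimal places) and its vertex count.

Area of P0's cell: 49.7530 (5 vertices)

1. box [0,11]×[0,47]: [(0, 0) (11, 0) (11, 47) (0, 47)]
2. ⊥bis P0·P1 via (7.16,28.53): [(0, 28.1974) (0, 0) (11, 0) (11, 28.7084)]  |A|=312.9817
3. ⊥bis P0·P2 via (8.47,19.13): [(0, 28.1974) (0, 12.6734) (11, 21.0586) (11, 28.7084)]  |A|=127.4559
4. ⊥bis P0·P3 via (8.395,28.255): [(6.2453, 28.4875) (0, 28.1974) (0, 12.6734) (11, 21.0586) (11, 27.9732)]  |A|=125.7082
5. ⊥bis P0·P4 via (4.22,22.23): [(7.6758, 28.3328) (0, 14.7777) (0, 12.6734) (11, 21.0586) (11, 27.9732)]  |A|=73.5141
6. ⊥bis P0·P5 via (7.74,31.275): [(7.6758, 28.3328) (0, 14.7777) (0, 12.6734) (11, 21.0586) (11, 27.9732)]  |A|=73.5141
7. ⊥bis P0·P6 via (6.19,22.32): [(3.0541, 20.171) (0, 14.7777) (0, 12.6734) (11, 21.0586) (11, 25.6162)]  |A|=49.753
8. canonical 5-gon: [(3.0541, 20.171) (0, 14.7777) (0, 12.6734) (11, 21.0586) (11, 25.6162)]
9. shoelace: 49.753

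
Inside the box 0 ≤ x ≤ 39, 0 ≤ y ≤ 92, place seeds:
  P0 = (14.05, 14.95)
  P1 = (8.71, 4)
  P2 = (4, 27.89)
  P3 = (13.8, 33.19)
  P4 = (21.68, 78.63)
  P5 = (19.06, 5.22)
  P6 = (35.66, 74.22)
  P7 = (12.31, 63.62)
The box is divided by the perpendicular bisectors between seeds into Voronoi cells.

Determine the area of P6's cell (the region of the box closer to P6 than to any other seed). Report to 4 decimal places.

Area of P6's cell: 422.3609

1. box [0,39]×[0,92]: [(0, 0) (39, 0) (39, 92) (0, 92)]
2. ⊥bis P6·P0 via (24.855,44.585): [(0, 53.6472) (39, 39.4277) (39, 92) (0, 92)]  |A|=1773.0396
3. ⊥bis P6·P1 via (22.185,39.11): [(0, 53.6472) (39, 39.4277) (39, 92) (0, 92)]  |A|=1773.0396
4. ⊥bis P6·P2 via (19.83,51.055): [(0, 64.606) (34.3799, 41.1122) (39, 39.4277) (39, 92) (0, 92)]  |A|=1584.6582
5. ⊥bis P6·P3 via (24.73,53.705): [(0, 66.8807) (39, 46.1022) (39, 92) (0, 92)]  |A|=1384.8337
6. ⊥bis P6·P4 via (28.67,76.425): [(21.9673, 55.1769) (39, 46.1022) (39, 92) (33.5831, 92)]  |A|=490.6147
7. ⊥bis P6·P5 via (27.36,39.72): [(21.9673, 55.1769) (39, 46.1022) (39, 92) (33.5831, 92)]  |A|=490.6147
8. ⊥bis P6·P7 via (23.985,68.92): [(25.3524, 65.9079) (32.8578, 49.3746) (39, 46.1022) (39, 92) (33.5831, 92)]  |A|=422.3609
9. canonical 5-gon: [(25.3524, 65.9079) (32.8578, 49.3746) (39, 46.1022) (39, 92) (33.5831, 92)]
10. shoelace: 422.3609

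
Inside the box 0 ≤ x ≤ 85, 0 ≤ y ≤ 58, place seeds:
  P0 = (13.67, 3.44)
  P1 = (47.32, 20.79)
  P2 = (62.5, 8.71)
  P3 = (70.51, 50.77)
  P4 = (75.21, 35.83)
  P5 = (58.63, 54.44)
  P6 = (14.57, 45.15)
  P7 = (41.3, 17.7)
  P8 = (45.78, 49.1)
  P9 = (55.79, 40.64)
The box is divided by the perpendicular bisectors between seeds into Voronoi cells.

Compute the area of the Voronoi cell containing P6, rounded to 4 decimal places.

Area of P6's cell: 973.6372

1. box [0,85]×[0,58]: [(0, 0) (85, 0) (85, 58) (0, 58)]
2. ⊥bis P6·P0 via (14.12,24.295): [(0, 24.5997) (85, 22.7656) (85, 58) (0, 58)]  |A|=2916.9765
3. ⊥bis P6·P1 via (30.945,32.97): [(0, 24.5997) (24.3285, 24.0747) (49.5627, 58) (0, 58)]  |A|=1247.0054
4. ⊥bis P6·P2 via (38.535,26.93): [(0, 24.5997) (24.3285, 24.0747) (49.5627, 58) (0, 58)]  |A|=1247.0054
5. ⊥bis P6·P3 via (42.54,47.96): [(0, 24.5997) (24.3285, 24.0747) (42.487, 48.4873) (41.5313, 58) (0, 58)]  |A|=1208.8052
6. ⊥bis P6·P4 via (44.89,40.49): [(0, 24.5997) (24.3285, 24.0747) (42.487, 48.4873) (41.5313, 58) (0, 58)]  |A|=1208.8052
7. ⊥bis P6·P5 via (36.6,49.795): [(0, 24.5997) (24.3285, 24.0747) (38.115, 42.6095) (34.87, 58) (0, 58)]  |A|=1133.9412
8. ⊥bis P6·P7 via (27.935,31.425): [(0, 24.5997) (20.4722, 24.1579) (34.6845, 37.9975) (38.115, 42.6095) (34.87, 58) (0, 58)]  |A|=1106.6648
9. ⊥bis P6·P8 via (30.175,47.125): [(0, 24.5997) (20.4722, 24.1579) (31.6982, 35.0895) (28.7986, 58) (0, 58)]  |A|=973.6372
10. ⊥bis P6·P9 via (35.18,42.895): [(0, 24.5997) (20.4722, 24.1579) (31.6982, 35.0895) (28.7986, 58) (0, 58)]  |A|=973.6372
11. canonical 5-gon: [(0, 24.5997) (20.4722, 24.1579) (31.6982, 35.0895) (28.7986, 58) (0, 58)]
12. shoelace: 973.6372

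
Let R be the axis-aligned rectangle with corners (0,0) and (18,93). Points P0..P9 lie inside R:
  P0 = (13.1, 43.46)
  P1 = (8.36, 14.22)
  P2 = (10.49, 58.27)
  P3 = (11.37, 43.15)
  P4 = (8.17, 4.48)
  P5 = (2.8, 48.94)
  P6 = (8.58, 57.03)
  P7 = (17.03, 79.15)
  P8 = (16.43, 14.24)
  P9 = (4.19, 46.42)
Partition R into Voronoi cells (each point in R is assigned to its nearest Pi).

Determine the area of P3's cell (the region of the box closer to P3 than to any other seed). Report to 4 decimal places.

Area of P3's cell: 159.1275

1. box [0,18]×[0,93]: [(0, 0) (18, 0) (18, 93) (0, 93)]
2. ⊥bis P3·P0 via (12.235,43.305): [(0, 0) (18, 0) (18, 11.1326) (3.3301, 93) (0, 93)]  |A|=1073.5072
3. ⊥bis P3·P1 via (9.865,28.685): [(0, 29.7114) (14.9496, 28.156) (3.3301, 93) (0, 93)]  |A|=581.0376
4. ⊥bis P3·P2 via (10.93,50.71): [(0, 50.0739) (0, 29.7114) (14.9496, 28.156) (10.9083, 50.7087)]  |A|=276.4942
5. ⊥bis P3·P4 via (9.77,23.815): [(0, 50.0739) (0, 29.7114) (14.9496, 28.156) (10.9083, 50.7087)]  |A|=276.4942
6. ⊥bis P3·P5 via (7.085,46.045): [(10.2084, 50.668) (0, 35.5582) (0, 29.7114) (14.9496, 28.156) (10.9083, 50.7087)]  |A|=202.4038
7. ⊥bis P3·P6 via (9.975,50.09): [(9.7932, 50.0534) (0, 35.5582) (0, 29.7114) (14.9496, 28.156) (10.9829, 50.2926)]  |A|=201.9407
8. ⊥bis P3·P7 via (14.2,61.15): [(9.7932, 50.0534) (0, 35.5582) (0, 29.7114) (14.9496, 28.156) (10.9829, 50.2926)]  |A|=201.9407
9. ⊥bis P3·P8 via (13.9,28.695): [(9.7932, 50.0534) (0, 35.5582) (0, 29.7114) (12.3598, 28.4254) (14.824, 28.8567) (10.9829, 50.2926)]  |A|=201.0502
10. ⊥bis P3·P9 via (7.78,44.785): [(10.2183, 50.1389) (0.8736, 29.6205) (12.3598, 28.4254) (14.824, 28.8567) (10.9829, 50.2926)]  |A|=159.1275
11. canonical 5-gon: [(10.2183, 50.1389) (0.8736, 29.6205) (12.3598, 28.4254) (14.824, 28.8567) (10.9829, 50.2926)]
12. shoelace: 159.1275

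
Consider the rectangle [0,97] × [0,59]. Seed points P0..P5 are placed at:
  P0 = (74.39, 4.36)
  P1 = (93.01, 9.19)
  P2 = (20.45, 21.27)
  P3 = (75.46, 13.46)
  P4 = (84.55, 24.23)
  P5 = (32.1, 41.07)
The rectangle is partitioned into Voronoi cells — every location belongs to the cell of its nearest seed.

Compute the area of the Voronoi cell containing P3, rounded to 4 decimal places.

Area of P3's cell: 590.9279

1. box [0,97]×[0,59]: [(0, 0) (97, 0) (97, 59) (0, 59)]
2. ⊥bis P3·P0 via (74.925,8.91): [(0, 17.7199) (97, 6.3144) (97, 59) (0, 59)]  |A|=4557.3398
3. ⊥bis P3·P1 via (84.235,11.325): [(0, 17.7199) (83.4048, 7.9129) (95.8346, 59) (0, 59)]  |A|=4169.4351
4. ⊥bis P3·P2 via (47.955,17.365): [(47.2172, 12.168) (83.4048, 7.9129) (95.8346, 59) (53.8661, 59)]  |A|=1933.5401
5. ⊥bis P3·P4 via (80.005,18.845): [(51.5722, 42.8426) (47.2172, 12.168) (83.4048, 7.9129) (85.0323, 14.6019)]  |A|=699.1755
6. ⊥bis P3·P5 via (53.78,27.265): [(59.46, 36.1852) (48.0924, 18.333) (47.2172, 12.168) (83.4048, 7.9129) (85.0323, 14.6019)]  |A|=590.9279
7. canonical 5-gon: [(59.46, 36.1852) (48.0924, 18.333) (47.2172, 12.168) (83.4048, 7.9129) (85.0323, 14.6019)]
8. shoelace: 590.9279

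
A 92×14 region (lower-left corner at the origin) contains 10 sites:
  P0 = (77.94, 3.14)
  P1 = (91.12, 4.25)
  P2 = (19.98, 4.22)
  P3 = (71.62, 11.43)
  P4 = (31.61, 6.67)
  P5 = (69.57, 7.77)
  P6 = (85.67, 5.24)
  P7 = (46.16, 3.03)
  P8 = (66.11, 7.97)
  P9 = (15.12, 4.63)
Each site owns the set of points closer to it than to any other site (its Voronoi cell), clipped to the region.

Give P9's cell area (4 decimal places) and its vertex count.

Area of P9's cell: 248.7413 (4 vertices)

1. box [0,92]×[0,14]: [(0, 0) (92, 0) (92, 14) (0, 14)]
2. ⊥bis P9·P0 via (46.53,3.885): [(0, 0) (46.4379, 0) (46.7699, 14) (0, 14)]  |A|=652.4544
3. ⊥bis P9·P1 via (53.12,4.44): [(0, 0) (46.4379, 0) (46.7699, 14) (0, 14)]  |A|=652.4544
4. ⊥bis P9·P2 via (17.55,4.425): [(0, 0) (17.1767, 0) (18.3578, 14) (0, 14)]  |A|=248.7413
5. ⊥bis P9·P3 via (43.37,8.03): [(0, 0) (17.1767, 0) (18.3578, 14) (0, 14)]  |A|=248.7413
6. ⊥bis P9·P4 via (23.365,5.65): [(0, 0) (17.1767, 0) (18.3578, 14) (0, 14)]  |A|=248.7413
7. ⊥bis P9·P5 via (42.345,6.2): [(0, 0) (17.1767, 0) (18.3578, 14) (0, 14)]  |A|=248.7413
8. ⊥bis P9·P6 via (50.395,4.935): [(0, 0) (17.1767, 0) (18.3578, 14) (0, 14)]  |A|=248.7413
9. ⊥bis P9·P7 via (30.64,3.83): [(0, 0) (17.1767, 0) (18.3578, 14) (0, 14)]  |A|=248.7413
10. ⊥bis P9·P8 via (40.615,6.3): [(0, 0) (17.1767, 0) (18.3578, 14) (0, 14)]  |A|=248.7413
11. canonical 4-gon: [(0, 0) (17.1767, 0) (18.3578, 14) (0, 14)]
12. shoelace: 248.7413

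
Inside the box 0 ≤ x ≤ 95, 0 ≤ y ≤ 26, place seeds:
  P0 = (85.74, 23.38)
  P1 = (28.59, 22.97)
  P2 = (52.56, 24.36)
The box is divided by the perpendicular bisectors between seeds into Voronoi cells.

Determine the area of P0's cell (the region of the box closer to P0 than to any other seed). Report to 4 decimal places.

1. box [0,95]×[0,26]: [(0, 0) (95, 0) (95, 26) (0, 26)]
2. ⊥bis P0·P1 via (57.165,23.175): [(57.3313, 0) (95, 0) (95, 26) (57.1447, 26)]  |A|=981.8121
3. ⊥bis P0·P2 via (69.15,23.87): [(68.445, 0) (95, 0) (95, 26) (69.2129, 26)]  |A|=680.4474
4. canonical 4-gon: [(68.445, 0) (95, 0) (95, 26) (69.2129, 26)]
5. shoelace: 680.4474

Area of P0's cell: 680.4474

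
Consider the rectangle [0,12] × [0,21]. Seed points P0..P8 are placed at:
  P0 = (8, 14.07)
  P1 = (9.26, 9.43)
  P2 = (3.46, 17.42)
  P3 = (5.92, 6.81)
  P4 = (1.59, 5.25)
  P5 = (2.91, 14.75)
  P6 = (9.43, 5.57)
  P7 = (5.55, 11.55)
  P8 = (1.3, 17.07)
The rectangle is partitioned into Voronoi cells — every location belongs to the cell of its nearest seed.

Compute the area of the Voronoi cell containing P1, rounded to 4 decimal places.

Area of P1's cell: 20.9208

1. box [0,12]×[0,21]: [(0, 0) (12, 0) (12, 21) (0, 21)]
2. ⊥bis P1·P0 via (8.63,11.75): [(0, 9.4065) (0, 0) (12, 0) (12, 12.6651)]  |A|=132.4298
3. ⊥bis P1·P2 via (6.36,13.425): [(1.3168, 9.7641) (0, 8.8082) (0, 0) (12, 0) (12, 12.6651)]  |A|=132.0359
4. ⊥bis P1·P3 via (7.59,8.12): [(5.4252, 10.8797) (12, 2.4981) (12, 12.6651)]  |A|=33.4232
5. ⊥bis P1·P4 via (5.425,7.34): [(5.4252, 10.8797) (12, 2.4981) (12, 12.6651)]  |A|=33.4232
6. ⊥bis P1·P5 via (6.085,12.09): [(5.4252, 10.8797) (12, 2.4981) (12, 12.6651)]  |A|=33.4232
7. ⊥bis P1·P6 via (9.345,7.5): [(5.4252, 10.8797) (8.1187, 7.446) (12, 7.6169) (12, 12.6651)]  |A|=23.4894
8. ⊥bis P1·P7 via (7.405,10.49): [(8.0322, 11.5877) (6.6994, 9.2553) (8.1187, 7.446) (12, 7.6169) (12, 12.6651)]  |A|=20.9208
9. ⊥bis P1·P8 via (5.28,13.25): [(8.0322, 11.5877) (6.6994, 9.2553) (8.1187, 7.446) (12, 7.6169) (12, 12.6651)]  |A|=20.9208
10. canonical 5-gon: [(8.0322, 11.5877) (6.6994, 9.2553) (8.1187, 7.446) (12, 7.6169) (12, 12.6651)]
11. shoelace: 20.9208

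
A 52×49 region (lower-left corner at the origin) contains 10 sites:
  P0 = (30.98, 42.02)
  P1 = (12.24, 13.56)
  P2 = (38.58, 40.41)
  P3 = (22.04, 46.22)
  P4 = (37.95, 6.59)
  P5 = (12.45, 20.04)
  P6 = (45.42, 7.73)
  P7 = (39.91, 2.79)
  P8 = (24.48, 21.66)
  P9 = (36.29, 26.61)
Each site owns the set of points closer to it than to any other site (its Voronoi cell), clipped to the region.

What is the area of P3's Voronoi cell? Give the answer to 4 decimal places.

Area of P3's cell: 341.6178

1. box [0,52]×[0,49]: [(0, 0) (52, 0) (52, 49) (0, 49)]
2. ⊥bis P3·P0 via (26.51,44.12): [(0, 0) (5.7825, 0) (28.8026, 49) (0, 49)]  |A|=847.335
3. ⊥bis P3·P1 via (17.14,29.89): [(0, 35.033) (19.4931, 29.1839) (28.8026, 49) (0, 49)]  |A|=421.5065
4. ⊥bis P3·P2 via (30.31,43.315): [(0, 35.033) (19.4931, 29.1839) (28.8026, 49) (0, 49)]  |A|=421.5065
5. ⊥bis P3·P4 via (29.995,26.405): [(0, 35.033) (19.4931, 29.1839) (28.8026, 49) (0, 49)]  |A|=421.5065
6. ⊥bis P3·P5 via (17.245,33.13): [(0, 39.447) (20.7447, 31.848) (28.8026, 49) (0, 49)]  |A|=346.0973
7. ⊥bis P3·P6 via (33.73,26.975): [(0, 39.447) (20.7447, 31.848) (28.8026, 49) (0, 49)]  |A|=346.0973
8. ⊥bis P3·P7 via (30.975,24.505): [(0, 39.447) (20.7447, 31.848) (28.8026, 49) (0, 49)]  |A|=346.0973
9. ⊥bis P3·P8 via (23.26,33.94): [(0, 39.447) (16.7888, 33.2971) (21.6524, 33.7803) (28.8026, 49) (0, 49)]  |A|=341.6178
10. ⊥bis P3·P9 via (29.165,36.415): [(0, 39.447) (16.7888, 33.2971) (21.6524, 33.7803) (28.8026, 49) (0, 49)]  |A|=341.6178
11. canonical 5-gon: [(0, 39.447) (16.7888, 33.2971) (21.6524, 33.7803) (28.8026, 49) (0, 49)]
12. shoelace: 341.6178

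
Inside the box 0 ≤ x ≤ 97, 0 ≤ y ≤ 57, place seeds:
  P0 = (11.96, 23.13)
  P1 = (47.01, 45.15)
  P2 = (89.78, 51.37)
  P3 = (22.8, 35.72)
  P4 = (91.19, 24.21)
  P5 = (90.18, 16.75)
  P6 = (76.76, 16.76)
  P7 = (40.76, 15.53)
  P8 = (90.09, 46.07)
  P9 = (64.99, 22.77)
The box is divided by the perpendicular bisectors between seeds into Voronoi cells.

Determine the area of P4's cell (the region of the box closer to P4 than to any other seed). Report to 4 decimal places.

1. box [0,97]×[0,57]: [(0, 0) (97, 0) (97, 57) (0, 57)]
2. ⊥bis P4·P0 via (51.575,23.67): [(51.8977, 0) (97, 0) (97, 57) (51.1207, 57)]  |A|=2592.9778
3. ⊥bis P4·P1 via (69.1,34.68): [(52.6627, 0) (97, 0) (97, 57) (79.679, 57)]  |A|=1757.2607
4. ⊥bis P4·P2 via (90.485,37.79): [(70.0718, 36.7303) (52.6627, 0) (97, 0) (97, 38.1282)]  |A|=1327.6229
5. ⊥bis P4·P3 via (56.995,29.965): [(70.0718, 36.7303) (52.6627, 0) (97, 0) (97, 38.1282)]  |A|=1327.6229
6. ⊥bis P4·P5 via (90.685,20.48): [(70.0718, 36.7303) (64.0771, 24.0824) (97, 19.625) (97, 38.1282)]  |A|=470.6918
7. ⊥bis P4·P6 via (83.975,20.485): [(75.4438, 37.0091) (83.4735, 21.4564) (97, 19.625) (97, 38.1282)]  |A|=297.264
8. ⊥bis P4·P7 via (65.975,19.87): [(75.4438, 37.0091) (83.4735, 21.4564) (97, 19.625) (97, 38.1282)]  |A|=297.264
9. ⊥bis P4·P8 via (90.64,35.14): [(76.7692, 34.442) (83.4735, 21.4564) (97, 19.625) (97, 35.46)]  |A|=241.8639
10. ⊥bis P4·P9 via (78.09,23.49): [(77.4861, 34.4781) (77.5737, 32.8838) (83.4735, 21.4564) (97, 19.625) (97, 35.46)]  |A|=241.2909
11. canonical 5-gon: [(77.4861, 34.4781) (77.5737, 32.8838) (83.4735, 21.4564) (97, 19.625) (97, 35.46)]
12. shoelace: 241.2909

Area of P4's cell: 241.2909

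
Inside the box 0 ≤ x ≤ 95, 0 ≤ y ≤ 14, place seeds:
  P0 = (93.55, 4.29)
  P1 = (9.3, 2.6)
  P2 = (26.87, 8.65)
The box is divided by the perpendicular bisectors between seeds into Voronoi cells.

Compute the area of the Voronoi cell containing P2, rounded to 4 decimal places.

1. box [0,95]×[0,14]: [(0, 0) (95, 0) (95, 14) (0, 14)]
2. ⊥bis P2·P0 via (60.21,6.47): [(0, 0) (59.7869, 0) (60.7024, 14) (0, 14)]  |A|=843.4252
3. ⊥bis P2·P1 via (18.085,5.625): [(20.0219, 0) (59.7869, 0) (60.7024, 14) (15.2012, 14)]  |A|=596.8637
4. canonical 4-gon: [(20.0219, 0) (59.7869, 0) (60.7024, 14) (15.2012, 14)]
5. shoelace: 596.8637

Area of P2's cell: 596.8637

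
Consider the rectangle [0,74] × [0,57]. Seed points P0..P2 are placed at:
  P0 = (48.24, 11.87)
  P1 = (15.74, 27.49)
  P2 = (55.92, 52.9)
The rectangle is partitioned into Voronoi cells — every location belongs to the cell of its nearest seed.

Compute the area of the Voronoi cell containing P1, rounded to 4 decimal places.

Area of P1's cell: 1790.4493

1. box [0,74]×[0,57]: [(0, 0) (74, 0) (74, 57) (0, 57)]
2. ⊥bis P1·P0 via (31.99,19.68): [(0, 0) (22.5315, 0) (49.9266, 57) (0, 57)]  |A|=2065.0546
3. ⊥bis P1·P2 via (35.83,40.195): [(0, 0) (22.5315, 0) (39.2504, 34.7864) (25.2024, 57) (0, 57)]  |A|=1790.4493
4. canonical 5-gon: [(0, 0) (22.5315, 0) (39.2504, 34.7864) (25.2024, 57) (0, 57)]
5. shoelace: 1790.4493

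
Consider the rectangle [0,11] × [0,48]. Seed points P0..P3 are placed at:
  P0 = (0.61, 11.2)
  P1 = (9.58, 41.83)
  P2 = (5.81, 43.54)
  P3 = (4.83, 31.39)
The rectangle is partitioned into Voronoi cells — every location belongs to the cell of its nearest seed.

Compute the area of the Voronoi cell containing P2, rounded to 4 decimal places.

Area of P2's cell: 80.1524

1. box [0,11]×[0,48]: [(0, 0) (11, 0) (11, 48) (0, 48)]
2. ⊥bis P2·P0 via (3.21,27.37): [(0, 27.8861) (11, 26.1174) (11, 48) (0, 48)]  |A|=230.9803
3. ⊥bis P2·P1 via (7.695,42.685): [(0, 27.8861) (0.9157, 27.7389) (10.1058, 48) (0, 48)]  |A|=111.5866
4. ⊥bis P2·P3 via (5.32,37.465): [(0, 37.8941) (5.327, 37.4644) (10.1058, 48) (0, 48)]  |A|=80.1524
5. canonical 4-gon: [(0, 37.8941) (5.327, 37.4644) (10.1058, 48) (0, 48)]
6. shoelace: 80.1524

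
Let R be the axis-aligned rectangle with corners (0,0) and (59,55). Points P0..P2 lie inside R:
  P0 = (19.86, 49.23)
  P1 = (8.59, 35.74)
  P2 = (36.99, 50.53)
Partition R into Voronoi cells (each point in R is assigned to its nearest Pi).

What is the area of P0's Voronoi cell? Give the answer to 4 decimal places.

Area of P0's cell: 369.4729

1. box [0,59]×[0,55]: [(0, 0) (59, 0) (59, 55) (0, 55)]
2. ⊥bis P0·P1 via (14.225,42.485): [(0, 54.369) (59, 5.0785) (59, 55) (0, 55)]  |A|=1491.2987
3. ⊥bis P0·P2 via (28.425,49.88): [(0, 54.369) (29.9854, 29.3182) (28.0364, 55) (0, 55)]  |A|=369.4729
4. canonical 4-gon: [(0, 54.369) (29.9854, 29.3182) (28.0364, 55) (0, 55)]
5. shoelace: 369.4729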